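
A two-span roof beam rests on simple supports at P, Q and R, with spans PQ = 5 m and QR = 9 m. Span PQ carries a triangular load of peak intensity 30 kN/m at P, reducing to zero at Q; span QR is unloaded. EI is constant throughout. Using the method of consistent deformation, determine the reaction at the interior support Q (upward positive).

Insert a hinge at Q; M_Q is the redundant, and each span becomes simply supported.
Discontinuity in slope at Q on the released structure — sum the simple-span end rotations:
  span PQ: triangular load, peak 30: 7w₀L³/(360EI) = 72.92/EI
  relative rotation θ_0 = (72.92 + 0)/EI = 72.92/EI
A unit hogging moment at Q produces rotation L₁/(3EI) + L₂/(3EI) = 4.667/EI.
Compatibility: M_Q·(L₁+L₂)/(3EI) = θ_0, giving M_Q = 15.62 kN·m (hogging).
Span PQ, ΣM about P with M_Q applied at Q: R_Q^{PQ}·5 = 125 + 15.62, so R_Q^{PQ} = 28.12 kN and R_P = 75 − 28.12 = 46.88 kN.
Span QR, ΣM about R: R_Q^{QR}·9 = 0 + 15.62, so R_Q^{QR} = 1.736 kN and R_R = 0 − 1.736 = -1.736 kN.
R_Q = 28.12 + 1.736 = 29.86 kN.

R_Q = 29.86 kN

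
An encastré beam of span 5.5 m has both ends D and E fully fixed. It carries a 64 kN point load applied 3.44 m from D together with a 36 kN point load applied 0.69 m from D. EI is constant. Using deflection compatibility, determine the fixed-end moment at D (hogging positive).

Take the two fixed-end moments M_D, M_E as redundants; the released structure is the simple span DE.
Simple-span end rotations at D and E under the given loads:
  at D: point load 64 at a = 3.44: Pab(L + b)/(6LEI) = 103.9/EI
  at E: point load 64 at a = 3.44: Pab(L + a)/(6LEI) = 122.9/EI
  at D: point load 36 at a = 0.69: Pab(L + b)/(6LEI) = 37.33/EI
  at E: point load 36 at a = 0.69: Pab(L + a)/(6LEI) = 22.41/EI
  θ_D0 = 141.2/EI,  θ_E0 = 145.3/EI
Flexibility coefficients: a unit moment at one end gives L/(3EI) there and L/(6EI) at the far end, so f₁₁ = f₂₂ = 1.833/EI and f₁₂ = f₂₁ = 0.9167/EI.
Compatibility — zero rotation at each built-in end:
  1.833 M_D + 0.9167 M_E = 141.2
  0.9167 M_D + 1.833 M_E = 145.3
Solving the pair gives M_D = 49.88 kN·m and M_E = 54.3 kN·m (hogging).

M_D = 49.88 kN·m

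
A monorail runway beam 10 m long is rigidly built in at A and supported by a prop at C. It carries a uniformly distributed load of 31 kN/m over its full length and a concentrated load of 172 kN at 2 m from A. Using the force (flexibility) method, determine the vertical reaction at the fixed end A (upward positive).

Remove the prop at C; the released (primary) structure is a cantilever built in at A.
Downward deflection at the released point C due to the loads:
  UDL 31: wL⁴/(8EI) = 38750/EI
  point load 172 at a = 2: Pa²(3L − a)/(6EI) = 3211/EI
  δ_0 = 41961/EI
Tip deflection under a unit load at C: L³/(3EI) = 333.3/EI.
The prop prevents deflection at C: R_C = δ_0/δ_{CC} = 41961/333.3 = 125.9 kN.
Vertical equilibrium: R_A = ΣP − R_C = 482 − 125.9 = 356.1 kN.

R_A = 356.1 kN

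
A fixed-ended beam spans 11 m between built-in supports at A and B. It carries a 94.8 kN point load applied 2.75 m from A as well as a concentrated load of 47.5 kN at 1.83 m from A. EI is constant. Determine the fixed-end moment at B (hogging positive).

Release both end moments; the primary structure is a simply-supported span AB with redundants M_A and M_B.
On the primary (simply-supported) span, the end slopes from the loading are:
  at A: point load 94.8 at a = 2.75: Pab(L + b)/(6LEI) = 627.3/EI
  at B: point load 94.8 at a = 2.75: Pab(L + a)/(6LEI) = 448.1/EI
  at A: point load 47.5 at a = 1.83: Pab(L + b)/(6LEI) = 243.6/EI
  at B: point load 47.5 at a = 1.83: Pab(L + a)/(6LEI) = 155/EI
  θ_A0 = 870.9/EI,  θ_B0 = 603/EI
Flexibility coefficients: a unit moment at one end gives L/(3EI) there and L/(6EI) at the far end, so f₁₁ = f₂₂ = 3.667/EI and f₁₂ = f₂₁ = 1.833/EI.
Compatibility — zero rotation at each built-in end:
  3.667 M_A + 1.833 M_B = 870.9
  1.833 M_A + 3.667 M_B = 603
Solving the pair gives M_A = 207.1 kN·m and M_B = 60.94 kN·m (hogging).

M_B = 60.94 kN·m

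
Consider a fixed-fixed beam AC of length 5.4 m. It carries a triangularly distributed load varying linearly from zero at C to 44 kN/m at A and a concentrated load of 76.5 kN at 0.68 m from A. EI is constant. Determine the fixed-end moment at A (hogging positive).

M_A = 103.9 kN·m

Release both end moments; the primary structure is a simply-supported span AC with redundants M_A and M_C.
On the primary (simply-supported) span, the end slopes from the loading are:
  at A: triangular load, peak 44: w₀L³/(45EI) = 154/EI
  at C: triangular load, peak 44: 7w₀L³/(360EI) = 134.7/EI
  at A: point load 76.5 at a = 0.68: Pab(L + b)/(6LEI) = 76.69/EI
  at C: point load 76.5 at a = 0.68: Pab(L + a)/(6LEI) = 46.08/EI
  θ_A0 = 230.7/EI,  θ_C0 = 180.8/EI
Flexibility coefficients: a unit moment at one end gives L/(3EI) there and L/(6EI) at the far end, so f₁₁ = f₂₂ = 1.8/EI and f₁₂ = f₂₁ = 0.9/EI.
Compatibility — zero rotation at each built-in end:
  1.8 M_A + 0.9 M_C = 230.7
  0.9 M_A + 1.8 M_C = 180.8
Solving the pair gives M_A = 103.9 kN·m and M_C = 48.49 kN·m (hogging).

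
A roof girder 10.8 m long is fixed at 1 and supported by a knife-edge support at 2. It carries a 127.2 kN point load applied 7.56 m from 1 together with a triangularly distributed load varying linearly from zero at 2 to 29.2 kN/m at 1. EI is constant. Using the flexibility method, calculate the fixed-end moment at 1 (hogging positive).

M_1 = 414.6 kN·m

Choose R_2 as the redundant. The primary structure is the cantilever fixed at 1.
Primary-structure tip deflection at 2 by superposition:
  point load 127.2 at a = 7.56: Pa²(3L − a)/(6EI) = 30098/EI
  triangular load, peak 29.2 at the fixed end: w₀L⁴/(30EI) = 13242/EI
  δ_0 = 43340/EI
Flexibility coefficient — unit upward force at 2: δ_{22} = L³/(3EI) = 419.9/EI.
The prop prevents deflection at 2: R_2 = δ_0/δ_{22} = 43340/419.9 = 103.2 kN.
Moment equilibrium about 1: M_1 = Σ(load moments about 1) − R_2·L = 1529 − 103.2×10.8 = 414.6 kN·m.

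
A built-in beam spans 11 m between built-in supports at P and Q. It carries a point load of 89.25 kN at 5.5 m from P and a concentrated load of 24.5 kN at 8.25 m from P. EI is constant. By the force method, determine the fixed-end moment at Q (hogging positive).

M_Q = 160.6 kN·m

Release both end moments; the primary structure is a simply-supported span PQ with redundants M_P and M_Q.
End rotations of the released simple span under the applied load (×1/EI):
  at P: point load 89.25 at a = 5.5: Pab(L + b)/(6LEI) = 675/EI
  at Q: point load 89.25 at a = 5.5: Pab(L + a)/(6LEI) = 675/EI
  at P: point load 24.5 at a = 8.25: Pab(L + b)/(6LEI) = 115.8/EI
  at Q: point load 24.5 at a = 8.25: Pab(L + a)/(6LEI) = 162.1/EI
  θ_P0 = 790.8/EI,  θ_Q0 = 837.1/EI
Flexibility coefficients: a unit moment at one end gives L/(3EI) there and L/(6EI) at the far end, so f₁₁ = f₂₂ = 3.667/EI and f₁₂ = f₂₁ = 1.833/EI.
Compatibility — zero rotation at each built-in end:
  3.667 M_P + 1.833 M_Q = 790.8
  1.833 M_P + 3.667 M_Q = 837.1
Solving the pair gives M_P = 135.4 kN·m and M_Q = 160.6 kN·m (hogging).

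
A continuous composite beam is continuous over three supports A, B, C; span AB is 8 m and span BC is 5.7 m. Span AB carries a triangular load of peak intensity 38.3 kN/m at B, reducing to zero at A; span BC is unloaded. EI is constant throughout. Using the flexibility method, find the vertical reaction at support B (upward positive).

Release continuity at B by inserting a hinge; the redundant is the internal moment M_B. The primary structure is two simply-supported spans AB and BC.
Discontinuity in slope at B on the released structure — sum the simple-span end rotations:
  span AB: triangular load, peak 38.3: w₀L³/(45EI) = 435.8/EI
  relative rotation θ_0 = (435.8 + 0)/EI = 435.8/EI
A unit hogging moment at B produces rotation L₁/(3EI) + L₂/(3EI) = 4.567/EI.
Compatibility: M_B·(L₁+L₂)/(3EI) = θ_0, giving M_B = 95.42 kN·m (hogging).
Span AB, ΣM about A with M_B applied at B: R_B^{AB}·8 = 817.1 + 95.42, so R_B^{AB} = 114.1 kN and R_A = 153.2 − 114.1 = 39.14 kN.
Span BC, ΣM about C: R_B^{BC}·5.7 = 0 + 95.42, so R_B^{BC} = 16.74 kN and R_C = 0 − 16.74 = -16.74 kN.
R_B = 114.1 + 16.74 = 130.8 kN.

R_B = 130.8 kN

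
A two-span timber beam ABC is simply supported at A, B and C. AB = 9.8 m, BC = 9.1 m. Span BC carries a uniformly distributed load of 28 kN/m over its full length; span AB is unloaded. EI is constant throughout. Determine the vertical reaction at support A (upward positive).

Insert a hinge at B; M_B is the redundant, and each span becomes simply supported.
Rotations at B on the released spans (each span's end-slope, ×1/EI):
  span BC: UDL 28: wL³/(24EI) = 879.2/EI
  relative rotation θ_0 = (0 + 879.2)/EI = 879.2/EI
A unit hogging moment at B produces rotation L₁/(3EI) + L₂/(3EI) = 6.3/EI.
Compatibility: M_B·(L₁+L₂)/(3EI) = θ_0, giving M_B = 139.6 kN·m (hogging).
Span AB, ΣM about A with M_B applied at B: R_B^{AB}·9.8 = 0 + 139.6, so R_B^{AB} = 14.24 kN and R_A = 0 − 14.24 = -14.24 kN.

R_A = -14.24 kN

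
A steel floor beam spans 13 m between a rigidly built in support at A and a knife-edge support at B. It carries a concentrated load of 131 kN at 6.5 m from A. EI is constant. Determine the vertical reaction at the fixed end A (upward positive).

Choose R_B as the redundant. The primary structure is the cantilever fixed at A.
Downward deflection at the released point B due to the loads:
  point load 131 at a = 6.5: Pa²(3L − a)/(6EI) = 29980/EI
Flexibility coefficient — unit upward force at B: δ_{BB} = L³/(3EI) = 732.3/EI.
The prop prevents deflection at B: R_B = δ_0/δ_{BB} = 29980/732.3 = 40.94 kN.
Vertical equilibrium: R_A = ΣP − R_B = 131 − 40.94 = 90.06 kN.

R_A = 90.06 kN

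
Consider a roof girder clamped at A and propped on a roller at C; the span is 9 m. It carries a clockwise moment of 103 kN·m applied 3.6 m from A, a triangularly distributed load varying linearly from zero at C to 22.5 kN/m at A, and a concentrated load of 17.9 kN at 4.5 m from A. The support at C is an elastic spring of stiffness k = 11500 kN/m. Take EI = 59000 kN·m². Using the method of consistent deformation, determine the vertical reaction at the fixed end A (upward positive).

Release the roller at C. Primary structure: cantilever fixed at A.
Downward deflection at the released point C due to the loads:
  clockwise couple 103 at a = 3.6: M₀a(2L − a)/(2EI) = 2670/EI
  triangular load, peak 22.5 at the fixed end: w₀L⁴/(30EI) = 4921/EI
  point load 17.9 at a = 4.5: Pa²(3L − a)/(6EI) = 1359/EI
  δ_0 = 8950/EI
Tip deflection under a unit load at C: L³/(3EI) = 243/EI.
With EI = 59000 kN·m²: δ_0 = 0.15169 m and δ_{CC} = 0.004119 m/kN.
Compatibility — the spring shortens by R_C/k under the reaction it provides: δ_0 − R_C·δ_{CC} = R_C/k. With 1/k = 0.000087 m/kN, R_C = δ_0 / (δ_{CC} + 1/k) = 0.15169 / (0.004119 + 0.000087) = 36.07 kN.
Vertical equilibrium: R_A = ΣP − R_C = 119.2 − 36.07 = 83.08 kN.

R_A = 83.08 kN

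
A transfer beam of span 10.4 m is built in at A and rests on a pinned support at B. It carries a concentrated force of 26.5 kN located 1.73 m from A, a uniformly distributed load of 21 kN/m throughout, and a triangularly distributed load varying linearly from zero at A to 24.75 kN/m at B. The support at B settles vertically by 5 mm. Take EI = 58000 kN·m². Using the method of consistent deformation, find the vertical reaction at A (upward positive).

Remove the prop at B; the released (primary) structure is a cantilever built in at A.
Deflection at B on the released cantilever, summing each load's contribution:
  point load 26.5 at a = 1.73: Pa²(3L − a)/(6EI) = 389.6/EI
  UDL 21: wL⁴/(8EI) = 30709/EI
  triangular load, peak 24.75 at the free end: 11w₀L⁴/(120EI) = 26541/EI
  δ_0 = 57640/EI
Flexibility coefficient — unit upward force at B: δ_{BB} = L³/(3EI) = 375/EI.
With EI = 58000 kN·m²: δ_0 = 0.99378 m and δ_{BB} = 0.006465 m/kN.
Compatibility — the beam at B must follow the support down by 0.005 m: δ_0 − R_B·δ_{BB} = 0.005, so R_B = (0.99378 − 0.005)/0.006465 = 153 kN.
Vertical equilibrium: R_A = ΣP − R_B = 373.6 − 153 = 220.6 kN.

R_A = 220.6 kN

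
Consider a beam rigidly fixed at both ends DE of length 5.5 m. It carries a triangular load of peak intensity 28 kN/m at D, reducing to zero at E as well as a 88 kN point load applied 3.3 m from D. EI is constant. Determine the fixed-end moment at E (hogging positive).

M_E = 97.93 kN·m

Release both end moments; the primary structure is a simply-supported span DE with redundants M_D and M_E.
Simple-span end rotations at D and E under the given loads:
  at D: triangular load, peak 28: w₀L³/(45EI) = 103.5/EI
  at E: triangular load, peak 28: 7w₀L³/(360EI) = 90.58/EI
  at D: point load 88 at a = 3.3: Pab(L + b)/(6LEI) = 149.1/EI
  at E: point load 88 at a = 3.3: Pab(L + a)/(6LEI) = 170.4/EI
  θ_D0 = 252.6/EI,  θ_E0 = 260.9/EI
Flexibility coefficients: a unit moment at one end gives L/(3EI) there and L/(6EI) at the far end, so f₁₁ = f₂₂ = 1.833/EI and f₁₂ = f₂₁ = 0.9167/EI.
Compatibility — zero rotation at each built-in end:
  1.833 M_D + 0.9167 M_E = 252.6
  0.9167 M_D + 1.833 M_E = 260.9
Solving the pair gives M_D = 88.81 kN·m and M_E = 97.93 kN·m (hogging).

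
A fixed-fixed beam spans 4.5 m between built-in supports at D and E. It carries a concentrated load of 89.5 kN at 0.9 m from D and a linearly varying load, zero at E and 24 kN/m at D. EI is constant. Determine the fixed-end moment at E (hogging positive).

Take the two fixed-end moments M_D, M_E as redundants; the released structure is the simple span DE.
End rotations of the released simple span under the applied load (×1/EI):
  at D: point load 89.5 at a = 0.9: Pab(L + b)/(6LEI) = 86.99/EI
  at E: point load 89.5 at a = 0.9: Pab(L + a)/(6LEI) = 58/EI
  at D: triangular load, peak 24: w₀L³/(45EI) = 48.6/EI
  at E: triangular load, peak 24: 7w₀L³/(360EI) = 42.52/EI
  θ_D0 = 135.6/EI,  θ_E0 = 100.5/EI
Flexibility coefficients: a unit moment at one end gives L/(3EI) there and L/(6EI) at the far end, so f₁₁ = f₂₂ = 1.5/EI and f₁₂ = f₂₁ = 0.75/EI.
Compatibility — zero rotation at each built-in end:
  1.5 M_D + 0.75 M_E = 135.6
  0.75 M_D + 1.5 M_E = 100.5
Solving the pair gives M_D = 75.85 kN·m and M_E = 29.09 kN·m (hogging).

M_E = 29.09 kN·m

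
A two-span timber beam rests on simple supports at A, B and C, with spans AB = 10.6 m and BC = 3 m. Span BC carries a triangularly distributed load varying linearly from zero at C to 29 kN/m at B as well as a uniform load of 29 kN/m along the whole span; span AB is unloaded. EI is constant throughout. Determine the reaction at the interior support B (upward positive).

Take M_B as the redundant. Released structure: two simple spans AB and BC with a hinge at B.
End slopes at the hinge B, treating each span as simply supported:
  span BC: triangular load, peak 29: w₀L³/(45EI) = 17.4/EI
  span BC: UDL 29: wL³/(24EI) = 32.62/EI
  relative rotation θ_0 = (0 + 50.02)/EI = 50.02/EI
A unit hogging moment at B produces rotation L₁/(3EI) + L₂/(3EI) = 4.533/EI.
Slope continuity at B: θ_0 = M_B·4.533/EI, so M_B = 50.02/4.533 = 11.03 kN·m (hogging).
Span AB, ΣM about A with M_B applied at B: R_B^{AB}·10.6 = 0 + 11.03, so R_B^{AB} = 1.041 kN and R_A = 0 − 1.041 = -1.041 kN.
Span BC, ΣM about C: R_B^{BC}·3 = 217.5 + 11.03, so R_B^{BC} = 76.18 kN and R_C = 130.5 − 76.18 = 54.32 kN.
R_B = 1.041 + 76.18 = 77.22 kN.

R_B = 77.22 kN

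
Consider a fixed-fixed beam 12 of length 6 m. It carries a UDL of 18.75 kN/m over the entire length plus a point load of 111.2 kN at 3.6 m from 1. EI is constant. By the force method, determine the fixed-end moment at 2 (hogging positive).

Release both end moments; the primary structure is a simply-supported span 12 with redundants M_1 and M_2.
Simple-span end rotations at 1 and 2 under the given loads:
  at 1: UDL 18.75: wL³/(24EI) = 168.8/EI
  at 2: UDL 18.75: wL³/(24EI) = 168.8/EI
  at 1: point load 111.2 at a = 3.6: Pab(L + b)/(6LEI) = 224.2/EI
  at 2: point load 111.2 at a = 3.6: Pab(L + a)/(6LEI) = 256.2/EI
  θ_10 = 392.9/EI,  θ_20 = 425/EI
Flexibility coefficients: a unit moment at one end gives L/(3EI) there and L/(6EI) at the far end, so f₁₁ = f₂₂ = 2/EI and f₁₂ = f₂₁ = 1/EI.
Compatibility — zero rotation at each built-in end:
  2 M_1 + 1 M_2 = 392.9
  1 M_1 + 2 M_2 = 425
Solving the pair gives M_1 = 120.3 kN·m and M_2 = 152.3 kN·m (hogging).

M_2 = 152.3 kN·m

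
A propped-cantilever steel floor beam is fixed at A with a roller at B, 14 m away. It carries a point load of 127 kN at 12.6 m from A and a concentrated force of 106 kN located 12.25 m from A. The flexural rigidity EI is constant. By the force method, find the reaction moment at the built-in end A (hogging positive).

M_A = 179.3 kN·m

Choose R_B as the redundant. The primary structure is the cantilever fixed at A.
Free-end deflection of the primary structure under the applied loading (downward +):
  point load 127 at a = 12.6: Pa²(3L − a)/(6EI) = 98796/EI
  point load 106 at a = 12.25: Pa²(3L − a)/(6EI) = 78870/EI
  δ_0 = 177667/EI
Tip deflection under a unit load at B: L³/(3EI) = 914.7/EI.
The prop prevents deflection at B: R_B = δ_0/δ_{BB} = 177667/914.7 = 194.2 kN.
Moment equilibrium about A: M_A = Σ(load moments about A) − R_B·L = 2899 − 194.2×14 = 179.3 kN·m.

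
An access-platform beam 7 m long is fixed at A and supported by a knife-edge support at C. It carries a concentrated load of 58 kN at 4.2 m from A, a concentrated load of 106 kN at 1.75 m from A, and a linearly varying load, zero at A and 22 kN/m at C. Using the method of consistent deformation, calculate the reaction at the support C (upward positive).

Choose R_C as the redundant. The primary structure is the cantilever fixed at A.
Free-end deflection of the primary structure under the applied loading (downward +):
  point load 58 at a = 4.2: Pa²(3L − a)/(6EI) = 2865/EI
  point load 106 at a = 1.75: Pa²(3L − a)/(6EI) = 1042/EI
  triangular load, peak 22 at the free end: 11w₀L⁴/(120EI) = 4842/EI
  δ_0 = 8748/EI
Flexibility coefficient — unit upward force at C: δ_{CC} = L³/(3EI) = 114.3/EI.
The prop prevents deflection at C: R_C = δ_0/δ_{CC} = 8748/114.3 = 76.52 kN.

R_C = 76.52 kN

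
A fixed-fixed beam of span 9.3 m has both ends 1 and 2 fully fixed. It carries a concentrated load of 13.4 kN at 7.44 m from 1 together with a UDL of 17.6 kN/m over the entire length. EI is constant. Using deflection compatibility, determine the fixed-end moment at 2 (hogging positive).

Take the two fixed-end moments M_1, M_2 as redundants; the released structure is the simple span 12.
Simple-span end rotations at 1 and 2 under the given loads:
  at 1: point load 13.4 at a = 7.44: Pab(L + b)/(6LEI) = 37.09/EI
  at 2: point load 13.4 at a = 7.44: Pab(L + a)/(6LEI) = 55.63/EI
  at 1: UDL 17.6: wL³/(24EI) = 589.9/EI
  at 2: UDL 17.6: wL³/(24EI) = 589.9/EI
  θ_10 = 626.9/EI,  θ_20 = 645.5/EI
Flexibility coefficients: a unit moment at one end gives L/(3EI) there and L/(6EI) at the far end, so f₁₁ = f₂₂ = 3.1/EI and f₁₂ = f₂₁ = 1.55/EI.
Compatibility — zero rotation at each built-in end:
  3.1 M_1 + 1.55 M_2 = 626.9
  1.55 M_1 + 3.1 M_2 = 645.5
Solving the pair gives M_1 = 130.8 kN·m and M_2 = 142.8 kN·m (hogging).

M_2 = 142.8 kN·m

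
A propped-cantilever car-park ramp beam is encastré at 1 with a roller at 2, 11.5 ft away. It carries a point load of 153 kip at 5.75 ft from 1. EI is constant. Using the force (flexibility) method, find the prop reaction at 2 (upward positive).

R_2 = 47.81 kip

Take the reaction at 2 as the redundant and release it; the primary structure is a cantilever fixed at 1.
Free-end deflection of the primary structure under the applied loading (downward +):
  point load 153 at a = 5.75: Pa²(3L − a)/(6EI) = 24239/EI
Tip deflection under a unit load at 2: L³/(3EI) = 507/EI.
The prop prevents deflection at 2: R_2 = δ_0/δ_{22} = 24239/507 = 47.81 kip.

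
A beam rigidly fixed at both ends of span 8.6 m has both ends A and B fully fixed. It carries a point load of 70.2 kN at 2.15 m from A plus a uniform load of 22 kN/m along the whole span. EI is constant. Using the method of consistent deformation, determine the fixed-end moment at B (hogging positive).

M_B = 163.9 kN·m

Release both end moments; the primary structure is a simply-supported span AB with redundants M_A and M_B.
On the primary (simply-supported) span, the end slopes from the loading are:
  at A: point load 70.2 at a = 2.15: Pab(L + b)/(6LEI) = 283.9/EI
  at B: point load 70.2 at a = 2.15: Pab(L + a)/(6LEI) = 202.8/EI
  at A: UDL 22: wL³/(24EI) = 583.1/EI
  at B: UDL 22: wL³/(24EI) = 583.1/EI
  θ_A0 = 867/EI,  θ_B0 = 785.9/EI
Flexibility coefficients: a unit moment at one end gives L/(3EI) there and L/(6EI) at the far end, so f₁₁ = f₂₂ = 2.867/EI and f₁₂ = f₂₁ = 1.433/EI.
Compatibility — zero rotation at each built-in end:
  2.867 M_A + 1.433 M_B = 867
  1.433 M_A + 2.867 M_B = 785.9
Solving the pair gives M_A = 220.5 kN·m and M_B = 163.9 kN·m (hogging).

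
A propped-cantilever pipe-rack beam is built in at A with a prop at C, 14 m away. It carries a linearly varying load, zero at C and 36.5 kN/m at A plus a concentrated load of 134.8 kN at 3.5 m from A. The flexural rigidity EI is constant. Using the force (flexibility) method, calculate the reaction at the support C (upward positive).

Choose R_C as the redundant. The primary structure is the cantilever fixed at A.
Free-end deflection of the primary structure under the applied loading (downward +):
  triangular load, peak 36.5 at the fixed end: w₀L⁴/(30EI) = 46739/EI
  point load 134.8 at a = 3.5: Pa²(3L − a)/(6EI) = 10596/EI
  δ_0 = 57335/EI
Flexibility coefficient — unit upward force at C: δ_{CC} = L³/(3EI) = 914.7/EI.
Compatibility at C: δ_0 − R_C·δ_{CC} = 0, so R_C = 57335/914.7 = 62.68 kN.

R_C = 62.68 kN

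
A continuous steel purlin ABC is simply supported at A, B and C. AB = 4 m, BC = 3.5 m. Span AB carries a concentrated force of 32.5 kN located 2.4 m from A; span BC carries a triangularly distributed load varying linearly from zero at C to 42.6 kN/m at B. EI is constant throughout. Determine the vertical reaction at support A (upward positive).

Take M_B as the redundant. Released structure: two simple spans AB and BC with a hinge at B.
Discontinuity in slope at B on the released structure — sum the simple-span end rotations:
  span AB: point load 32.5 at a = 2.4: Pab(L + a)/(6LEI) = 33.28/EI
  span BC: triangular load, peak 42.6: w₀L³/(45EI) = 40.59/EI
  relative rotation θ_0 = (33.28 + 40.59)/EI = 73.87/EI
A unit hogging moment at B produces rotation L₁/(3EI) + L₂/(3EI) = 2.5/EI.
Compatibility: M_B·(L₁+L₂)/(3EI) = θ_0, giving M_B = 29.55 kN·m (hogging).
Span AB, ΣM about A with M_B applied at B: R_B^{AB}·4 = 78 + 29.55, so R_B^{AB} = 26.89 kN and R_A = 32.5 − 26.89 = 5.613 kN.

R_A = 5.613 kN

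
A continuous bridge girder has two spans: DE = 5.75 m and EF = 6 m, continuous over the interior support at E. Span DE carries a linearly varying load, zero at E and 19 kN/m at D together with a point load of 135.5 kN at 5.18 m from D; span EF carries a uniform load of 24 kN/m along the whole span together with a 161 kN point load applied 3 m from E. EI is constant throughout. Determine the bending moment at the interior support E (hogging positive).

M_E = 197.9 kN·m

Insert a hinge at E; M_E is the redundant, and each span becomes simply supported.
Rotations at E on the released spans (each span's end-slope, ×1/EI):
  span DE: triangular load, peak 19: 7w₀L³/(360EI) = 70.23/EI
  span DE: point load 135.5 at a = 5.18: Pab(L + a)/(6LEI) = 126.7/EI
  span EF: UDL 24: wL³/(24EI) = 216/EI
  span EF: point load 161 at a = 3: Pab(L + b)/(6LEI) = 362.2/EI
  relative rotation θ_0 = (197 + 578.2)/EI = 775.2/EI
A unit hogging moment at E produces rotation L₁/(3EI) + L₂/(3EI) = 3.917/EI.
Slope continuity at E: θ_0 = M_E·3.917/EI, so M_E = 775.2/3.917 = 197.9 kN·m (hogging).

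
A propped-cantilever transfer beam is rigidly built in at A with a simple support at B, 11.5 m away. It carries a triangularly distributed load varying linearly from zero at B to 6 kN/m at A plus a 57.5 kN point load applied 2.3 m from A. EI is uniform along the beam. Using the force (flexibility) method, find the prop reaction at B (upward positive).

R_B = 10.12 kN

Release the roller at B. Primary structure: cantilever fixed at A.
Free-end deflection of the primary structure under the applied loading (downward +):
  triangular load, peak 6 at the fixed end: w₀L⁴/(30EI) = 3498/EI
  point load 57.5 at a = 2.3: Pa²(3L − a)/(6EI) = 1632/EI
  δ_0 = 5130/EI
Tip deflection under a unit load at B: L³/(3EI) = 507/EI.
The prop prevents deflection at B: R_B = δ_0/δ_{BB} = 5130/507 = 10.12 kN.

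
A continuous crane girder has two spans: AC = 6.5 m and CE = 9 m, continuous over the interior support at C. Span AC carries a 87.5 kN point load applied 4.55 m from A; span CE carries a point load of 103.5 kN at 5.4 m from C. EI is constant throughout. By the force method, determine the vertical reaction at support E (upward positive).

R_E = 47.27 kN

Insert a hinge at C; M_C is the redundant, and each span becomes simply supported.
End slopes at the hinge C, treating each span as simply supported:
  span AC: point load 87.5 at a = 4.55: Pab(L + a)/(6LEI) = 220/EI
  span CE: point load 103.5 at a = 5.4: Pab(L + b)/(6LEI) = 469.5/EI
  relative rotation θ_0 = (220 + 469.5)/EI = 689.4/EI
A unit hogging moment at C produces rotation L₁/(3EI) + L₂/(3EI) = 5.167/EI.
Compatibility: M_C·(L₁+L₂)/(3EI) = θ_0, giving M_C = 133.4 kN·m (hogging).
Span CE, ΣM about E: R_C^{CE}·9 = 372.6 + 133.4, so R_C^{CE} = 56.23 kN and R_E = 103.5 − 56.23 = 47.27 kN.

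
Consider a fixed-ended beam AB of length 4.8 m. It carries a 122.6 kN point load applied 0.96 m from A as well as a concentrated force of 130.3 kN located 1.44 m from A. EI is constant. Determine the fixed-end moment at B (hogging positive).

Release both end moments; the primary structure is a simply-supported span AB with redundants M_A and M_B.
Simple-span end rotations at A and B under the given loads:
  at A: point load 122.6 at a = 0.96: Pab(L + b)/(6LEI) = 135.6/EI
  at B: point load 122.6 at a = 0.96: Pab(L + a)/(6LEI) = 90.39/EI
  at A: point load 130.3 at a = 1.44: Pab(L + b)/(6LEI) = 178.6/EI
  at B: point load 130.3 at a = 1.44: Pab(L + a)/(6LEI) = 136.6/EI
  θ_A0 = 314.2/EI,  θ_B0 = 227/EI
Flexibility coefficients: a unit moment at one end gives L/(3EI) there and L/(6EI) at the far end, so f₁₁ = f₂₂ = 1.6/EI and f₁₂ = f₂₁ = 0.8/EI.
Compatibility — zero rotation at each built-in end:
  1.6 M_A + 0.8 M_B = 314.2
  0.8 M_A + 1.6 M_B = 227
Solving the pair gives M_A = 167.3 kN·m and M_B = 58.23 kN·m (hogging).

M_B = 58.23 kN·m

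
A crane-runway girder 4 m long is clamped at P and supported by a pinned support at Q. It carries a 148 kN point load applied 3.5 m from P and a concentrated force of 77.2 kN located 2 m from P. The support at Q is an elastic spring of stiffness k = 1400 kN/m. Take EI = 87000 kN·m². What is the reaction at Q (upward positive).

Remove the prop at Q; the released (primary) structure is a cantilever built in at P.
Primary-structure tip deflection at Q by superposition:
  point load 148 at a = 3.5: Pa²(3L − a)/(6EI) = 2568/EI
  point load 77.2 at a = 2: Pa²(3L − a)/(6EI) = 514.7/EI
  δ_0 = 3083/EI
Tip deflection under a unit load at Q: L³/(3EI) = 21.33/EI.
With EI = 87000 kN·m²: δ_0 = 0.035438 m and δ_{QQ} = 0.000245 m/kN.
Compatibility — the spring shortens by R_Q/k under the reaction it provides: δ_0 − R_Q·δ_{QQ} = R_Q/k. With 1/k = 0.000714 m/kN, R_Q = δ_0 / (δ_{QQ} + 1/k) = 0.035438 / (0.000245 + 0.000714) = 36.93 kN.

R_Q = 36.93 kN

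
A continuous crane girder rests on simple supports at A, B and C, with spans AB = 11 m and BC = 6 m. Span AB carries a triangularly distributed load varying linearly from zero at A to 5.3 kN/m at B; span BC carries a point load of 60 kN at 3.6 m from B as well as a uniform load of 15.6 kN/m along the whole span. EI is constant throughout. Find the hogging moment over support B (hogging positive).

M_B = 73.79 kN·m

Release continuity at B by inserting a hinge; the redundant is the internal moment M_B. The primary structure is two simply-supported spans AB and BC.
Discontinuity in slope at B on the released structure — sum the simple-span end rotations:
  span AB: triangular load, peak 5.3: w₀L³/(45EI) = 156.8/EI
  span BC: point load 60 at a = 3.6: Pab(L + b)/(6LEI) = 121/EI
  span BC: UDL 15.6: wL³/(24EI) = 140.4/EI
  relative rotation θ_0 = (156.8 + 261.4)/EI = 418.1/EI
A unit hogging moment at B produces rotation L₁/(3EI) + L₂/(3EI) = 5.667/EI.
Compatibility: M_B·(L₁+L₂)/(3EI) = θ_0, giving M_B = 73.79 kN·m (hogging).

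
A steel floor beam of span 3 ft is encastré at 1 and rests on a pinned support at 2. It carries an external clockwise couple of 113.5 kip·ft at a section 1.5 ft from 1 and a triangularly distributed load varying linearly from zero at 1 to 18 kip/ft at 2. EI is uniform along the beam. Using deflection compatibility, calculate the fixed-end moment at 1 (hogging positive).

Remove the prop at 2; the released (primary) structure is a cantilever built in at 1.
Primary-structure tip deflection at 2 by superposition:
  clockwise couple 113.5 at a = 1.5: M₀a(2L − a)/(2EI) = 383.1/EI
  triangular load, peak 18 at the free end: 11w₀L⁴/(120EI) = 133.7/EI
  δ_0 = 516.7/EI
Flexibility coefficient — unit upward force at 2: δ_{22} = L³/(3EI) = 9/EI.
The prop prevents deflection at 2: R_2 = δ_0/δ_{22} = 516.7/9 = 57.41 kip.
Moment equilibrium about 1: M_1 = Σ(load moments about 1) − R_2·L = 167.5 − 57.41×3 = -4.737 kip·ft.

M_1 = -4.737 kip·ft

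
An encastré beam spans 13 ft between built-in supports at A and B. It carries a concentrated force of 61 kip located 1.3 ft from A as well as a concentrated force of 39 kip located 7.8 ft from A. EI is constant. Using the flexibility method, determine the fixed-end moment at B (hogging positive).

M_B = 80.14 kip·ft

Release both end moments; the primary structure is a simply-supported span AB with redundants M_A and M_B.
On the primary (simply-supported) span, the end slopes from the loading are:
  at A: point load 61 at a = 1.3: Pab(L + b)/(6LEI) = 293.8/EI
  at B: point load 61 at a = 1.3: Pab(L + a)/(6LEI) = 170.1/EI
  at A: point load 39 at a = 7.8: Pab(L + b)/(6LEI) = 369.1/EI
  at B: point load 39 at a = 7.8: Pab(L + a)/(6LEI) = 421.8/EI
  θ_A0 = 662.9/EI,  θ_B0 = 591.9/EI
Flexibility coefficients: a unit moment at one end gives L/(3EI) there and L/(6EI) at the far end, so f₁₁ = f₂₂ = 4.333/EI and f₁₂ = f₂₁ = 2.167/EI.
Compatibility — zero rotation at each built-in end:
  4.333 M_A + 2.167 M_B = 662.9
  2.167 M_A + 4.333 M_B = 591.9
Solving the pair gives M_A = 112.9 kip·ft and M_B = 80.14 kip·ft (hogging).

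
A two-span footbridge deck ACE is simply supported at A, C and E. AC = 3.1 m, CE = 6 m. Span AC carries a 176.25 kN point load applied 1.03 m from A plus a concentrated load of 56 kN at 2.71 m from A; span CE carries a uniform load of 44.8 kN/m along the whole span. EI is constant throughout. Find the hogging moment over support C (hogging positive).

Release continuity at C by inserting a hinge; the redundant is the internal moment M_C. The primary structure is two simply-supported spans AC and CE.
Rotations at C on the released spans (each span's end-slope, ×1/EI):
  span AC: point load 176.25 at a = 1.03: Pab(L + a)/(6LEI) = 83.44/EI
  span AC: point load 56 at a = 2.71: Pab(L + a)/(6LEI) = 18.49/EI
  span CE: UDL 44.8: wL³/(24EI) = 403.2/EI
  relative rotation θ_0 = (101.9 + 403.2)/EI = 505.1/EI
A unit hogging moment at C produces rotation L₁/(3EI) + L₂/(3EI) = 3.033/EI.
Slope continuity at C: θ_0 = M_C·3.033/EI, so M_C = 505.1/3.033 = 166.5 kN·m (hogging).

M_C = 166.5 kN·m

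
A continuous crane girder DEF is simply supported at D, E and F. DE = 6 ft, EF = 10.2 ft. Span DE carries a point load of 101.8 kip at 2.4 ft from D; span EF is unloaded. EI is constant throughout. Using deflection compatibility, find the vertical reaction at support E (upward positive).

Insert a hinge at E; M_E is the redundant, and each span becomes simply supported.
Rotations at E on the released spans (each span's end-slope, ×1/EI):
  span DE: point load 101.8 at a = 2.4: Pab(L + a)/(6LEI) = 205.2/EI
  relative rotation θ_0 = (205.2 + 0)/EI = 205.2/EI
A unit hogging moment at E produces rotation L₁/(3EI) + L₂/(3EI) = 5.4/EI.
Compatibility: M_E·(L₁+L₂)/(3EI) = θ_0, giving M_E = 38.01 kip·ft (hogging).
Span DE, ΣM about D with M_E applied at E: R_E^{DE}·6 = 244.3 + 38.01, so R_E^{DE} = 47.05 kip and R_D = 101.8 − 47.05 = 54.75 kip.
Span EF, ΣM about F: R_E^{EF}·10.2 = 0 + 38.01, so R_E^{EF} = 3.726 kip and R_F = 0 − 3.726 = -3.726 kip.
R_E = 47.05 + 3.726 = 50.78 kip.

R_E = 50.78 kip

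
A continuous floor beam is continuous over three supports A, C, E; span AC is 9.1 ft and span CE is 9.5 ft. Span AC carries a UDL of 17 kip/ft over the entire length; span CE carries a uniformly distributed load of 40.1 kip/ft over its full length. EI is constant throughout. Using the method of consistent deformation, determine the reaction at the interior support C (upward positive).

R_C = 336.1 kip

Take M_C as the redundant. Released structure: two simple spans AC and CE with a hinge at C.
End slopes at the hinge C, treating each span as simply supported:
  span AC: UDL 17: wL³/(24EI) = 533.8/EI
  span CE: UDL 40.1: wL³/(24EI) = 1433/EI
  relative rotation θ_0 = (533.8 + 1433)/EI = 1966/EI
A unit hogging moment at C produces rotation L₁/(3EI) + L₂/(3EI) = 6.2/EI.
Compatibility: M_C·(L₁+L₂)/(3EI) = θ_0, giving M_C = 317.1 kip·ft (hogging).
Span AC, ΣM about A with M_C applied at C: R_C^{AC}·9.1 = 703.9 + 317.1, so R_C^{AC} = 112.2 kip and R_A = 154.7 − 112.2 = 42.5 kip.
Span CE, ΣM about E: R_C^{CE}·9.5 = 1810 + 317.1, so R_C^{CE} = 223.9 kip and R_E = 380.9 − 223.9 = 157.1 kip.
R_C = 112.2 + 223.9 = 336.1 kip.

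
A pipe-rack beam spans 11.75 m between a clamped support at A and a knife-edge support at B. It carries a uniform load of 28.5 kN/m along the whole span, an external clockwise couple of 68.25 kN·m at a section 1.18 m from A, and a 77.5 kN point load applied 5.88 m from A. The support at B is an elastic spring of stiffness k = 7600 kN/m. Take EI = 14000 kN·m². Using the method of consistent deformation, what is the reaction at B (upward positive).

Choose R_B as the redundant. The primary structure is the cantilever fixed at A.
Deflection at B on the released cantilever, summing each load's contribution:
  UDL 28.5: wL⁴/(8EI) = 67906/EI
  clockwise couple 68.25 at a = 1.18: M₀a(2L − a)/(2EI) = 898.8/EI
  point load 77.5 at a = 5.88: Pa²(3L − a)/(6EI) = 13116/EI
  δ_0 = 81921/EI
Flexibility coefficient — unit upward force at B: δ_{BB} = L³/(3EI) = 540.7/EI.
With EI = 14000 kN·m²: δ_0 = 5.8515 m and δ_{BB} = 0.038625 m/kN.
Compatibility — the spring shortens by R_B/k under the reaction it provides: δ_0 − R_B·δ_{BB} = R_B/k. With 1/k = 0.000132 m/kN, R_B = δ_0 / (δ_{BB} + 1/k) = 5.8515 / (0.038625 + 0.000132) = 151 kN.

R_B = 151 kN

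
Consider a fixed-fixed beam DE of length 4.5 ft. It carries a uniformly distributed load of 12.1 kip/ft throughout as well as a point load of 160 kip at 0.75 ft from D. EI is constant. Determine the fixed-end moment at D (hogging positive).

M_D = 103.8 kip·ft

Take the two fixed-end moments M_D, M_E as redundants; the released structure is the simple span DE.
End rotations of the released simple span under the applied load (×1/EI):
  at D: UDL 12.1: wL³/(24EI) = 45.94/EI
  at E: UDL 12.1: wL³/(24EI) = 45.94/EI
  at D: point load 160 at a = 0.75: Pab(L + b)/(6LEI) = 137.5/EI
  at E: point load 160 at a = 0.75: Pab(L + a)/(6LEI) = 87.5/EI
  θ_D0 = 183.4/EI,  θ_E0 = 133.4/EI
Flexibility coefficients: a unit moment at one end gives L/(3EI) there and L/(6EI) at the far end, so f₁₁ = f₂₂ = 1.5/EI and f₁₂ = f₂₁ = 0.75/EI.
Compatibility — zero rotation at each built-in end:
  1.5 M_D + 0.75 M_E = 183.4
  0.75 M_D + 1.5 M_E = 133.4
Solving the pair gives M_D = 103.8 kip·ft and M_E = 37.09 kip·ft (hogging).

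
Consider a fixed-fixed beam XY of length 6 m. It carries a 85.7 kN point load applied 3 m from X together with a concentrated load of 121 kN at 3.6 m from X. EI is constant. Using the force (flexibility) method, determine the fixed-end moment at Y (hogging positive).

Take the two fixed-end moments M_X, M_Y as redundants; the released structure is the simple span XY.
End rotations of the released simple span under the applied load (×1/EI):
  at X: point load 85.7 at a = 3: Pab(L + b)/(6LEI) = 192.8/EI
  at Y: point load 85.7 at a = 3: Pab(L + a)/(6LEI) = 192.8/EI
  at X: point load 121 at a = 3.6: Pab(L + b)/(6LEI) = 243.9/EI
  at Y: point load 121 at a = 3.6: Pab(L + a)/(6LEI) = 278.8/EI
  θ_X0 = 436.8/EI,  θ_Y0 = 471.6/EI
Flexibility coefficients: a unit moment at one end gives L/(3EI) there and L/(6EI) at the far end, so f₁₁ = f₂₂ = 2/EI and f₁₂ = f₂₁ = 1/EI.
Compatibility — zero rotation at each built-in end:
  2 M_X + 1 M_Y = 436.8
  1 M_X + 2 M_Y = 471.6
Solving the pair gives M_X = 134 kN·m and M_Y = 168.8 kN·m (hogging).

M_Y = 168.8 kN·m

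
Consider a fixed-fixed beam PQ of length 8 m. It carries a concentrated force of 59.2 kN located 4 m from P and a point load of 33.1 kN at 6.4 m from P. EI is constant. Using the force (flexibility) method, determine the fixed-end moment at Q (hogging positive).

M_Q = 93.09 kN·m

Release both end moments; the primary structure is a simply-supported span PQ with redundants M_P and M_Q.
End rotations of the released simple span under the applied load (×1/EI):
  at P: point load 59.2 at a = 4: Pab(L + b)/(6LEI) = 236.8/EI
  at Q: point load 59.2 at a = 4: Pab(L + a)/(6LEI) = 236.8/EI
  at P: point load 33.1 at a = 6.4: Pab(L + b)/(6LEI) = 67.79/EI
  at Q: point load 33.1 at a = 6.4: Pab(L + a)/(6LEI) = 101.7/EI
  θ_P0 = 304.6/EI,  θ_Q0 = 338.5/EI
Flexibility coefficients: a unit moment at one end gives L/(3EI) there and L/(6EI) at the far end, so f₁₁ = f₂₂ = 2.667/EI and f₁₂ = f₂₁ = 1.333/EI.
Compatibility — zero rotation at each built-in end:
  2.667 M_P + 1.333 M_Q = 304.6
  1.333 M_P + 2.667 M_Q = 338.5
Solving the pair gives M_P = 67.67 kN·m and M_Q = 93.09 kN·m (hogging).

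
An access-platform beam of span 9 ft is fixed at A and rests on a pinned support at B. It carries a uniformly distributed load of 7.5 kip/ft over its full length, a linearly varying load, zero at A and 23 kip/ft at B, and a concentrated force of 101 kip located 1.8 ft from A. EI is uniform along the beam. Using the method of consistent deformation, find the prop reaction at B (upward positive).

R_B = 87.89 kip

Take the reaction at B as the redundant and release it; the primary structure is a cantilever fixed at A.
Deflection at B on the released cantilever, summing each load's contribution:
  UDL 7.5: wL⁴/(8EI) = 6151/EI
  triangular load, peak 23 at the free end: 11w₀L⁴/(120EI) = 13833/EI
  point load 101 at a = 1.8: Pa²(3L − a)/(6EI) = 1374/EI
  δ_0 = 21358/EI
Flexibility coefficient — unit upward force at B: δ_{BB} = L³/(3EI) = 243/EI.
Compatibility at B: δ_0 − R_B·δ_{BB} = 0, so R_B = 21358/243 = 87.89 kip.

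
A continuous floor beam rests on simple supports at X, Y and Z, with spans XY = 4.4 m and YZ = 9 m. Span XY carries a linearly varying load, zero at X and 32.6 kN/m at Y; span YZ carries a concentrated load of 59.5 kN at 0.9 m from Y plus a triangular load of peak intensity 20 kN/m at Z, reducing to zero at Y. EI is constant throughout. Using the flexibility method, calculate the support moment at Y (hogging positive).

Insert a hinge at Y; M_Y is the redundant, and each span becomes simply supported.
End slopes at the hinge Y, treating each span as simply supported:
  span XY: triangular load, peak 32.6: w₀L³/(45EI) = 61.71/EI
  span YZ: point load 59.5 at a = 0.9: Pab(L + b)/(6LEI) = 137.4/EI
  span YZ: triangular load, peak 20: 7w₀L³/(360EI) = 283.5/EI
  relative rotation θ_0 = (61.71 + 420.9)/EI = 482.6/EI
A unit hogging moment at Y produces rotation L₁/(3EI) + L₂/(3EI) = 4.467/EI.
Compatibility: M_Y·(L₁+L₂)/(3EI) = θ_0, giving M_Y = 108 kN·m (hogging).

M_Y = 108 kN·m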